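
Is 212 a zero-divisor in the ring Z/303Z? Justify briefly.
NO

gcd(212, 303) = 1, so 212 is a unit in Z/303Z (it has a multiplicative inverse). A unit cannot be a zero-divisor: if 212·b ≡ 0 then multiplying both sides by 212^(−1) gives b ≡ 0. So 212 is not a zero-divisor.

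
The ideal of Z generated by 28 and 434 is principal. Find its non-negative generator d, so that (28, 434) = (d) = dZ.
In the PID Z, (a, b) is generated by gcd(a, b). Compute gcd(434, 28) with the extended Euclidean algorithm, tracking rows (r, s, t) with s·434 + t·28 = r:
  row A: (434, 1, 0)   [1·434 + 0·28 = 434]
  row B: (28, 0, 1)   [0·434 + 1·28 = 28]
  434 = 15·28 + 14   → row C = row A − 15·row B = (14, 1, −15)   [check: 1·434 − 15·28 = 14]
  28 = 2·14 + 0   → remainder 0, stop. gcd = 14 (last nonzero row C).
So gcd(28, 434) = 14, with Bézout identity 1·434 − 15·28 = 14. Containment (⊇): the Bézout identity exhibits 14 as an element of (28, 434), giving (14) ⊆ (28, 434). Containment (⊆): since 14 | 28 and 14 | 434 (28 = 14·2, 434 = 14·31), every Z-linear combination of 28 and 434 is divisible by 14, so (28, 434) ⊆ (14). Therefore (28, 434) = (14), d = 14.

Final answer: (28, 434) = (14); d = 14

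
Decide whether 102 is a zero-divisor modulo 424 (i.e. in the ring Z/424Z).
gcd(102, 424) = 2 > 1, so 102 is not a unit in Z/424Z. In Z/nZ every nonzero non-unit is a zero-divisor: explicitly, take b = 424/gcd = 212 ≠ 0 (mod 424); then 102·212 = 21624 = 51·424, i.e. 102·212 ≡ 0 (mod 424). So 102 is a zero-divisor.

Final answer: YES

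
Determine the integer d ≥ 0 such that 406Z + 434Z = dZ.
(406, 434) = (14); d = 14

In the PID Z, (a, b) is generated by gcd(a, b). Compute gcd(434, 406) with the extended Euclidean algorithm, tracking rows (r, s, t) with s·434 + t·406 = r:
  row A: (434, 1, 0)   [1·434 + 0·406 = 434]
  row B: (406, 0, 1)   [0·434 + 1·406 = 406]
  434 = 1·406 + 28   → row C = row A − 1·row B = (28, 1, −1)   [check: 1·434 − 1·406 = 28]
  406 = 14·28 + 14   → row D = row B − 14·row C = (14, −14, 15)   [check: −14·434 + 15·406 = 14]
  28 = 2·14 + 0   → remainder 0, stop. gcd = 14 (last nonzero row D).
So gcd(406, 434) = 14, with Bézout identity −14·434 + 15·406 = 14. Containment (⊇): the Bézout identity exhibits 14 as an element of (406, 434), giving (14) ⊆ (406, 434). Containment (⊆): since 14 | 406 and 14 | 434 (406 = 14·29, 434 = 14·31), every Z-linear combination of 406 and 434 is divisible by 14, so (406, 434) ⊆ (14). Therefore (406, 434) = (14), d = 14.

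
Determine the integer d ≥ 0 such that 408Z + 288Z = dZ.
In the PID Z, (a, b) is generated by gcd(a, b). Compute gcd(408, 288) with the extended Euclidean algorithm, tracking rows (r, s, t) with s·408 + t·288 = r:
  row A: (408, 1, 0)   [1·408 + 0·288 = 408]
  row B: (288, 0, 1)   [0·408 + 1·288 = 288]
  408 = 1·288 + 120   → row C = row A − 1·row B = (120, 1, −1)   [check: 1·408 − 1·288 = 120]
  288 = 2·120 + 48   → row D = row B − 2·row C = (48, −2, 3)   [check: −2·408 + 3·288 = 48]
  120 = 2·48 + 24   → row E = row C − 2·row D = (24, 5, −7)   [check: 5·408 − 7·288 = 24]
  48 = 2·24 + 0   → remainder 0, stop. gcd = 24 (last nonzero row E).
So gcd(408, 288) = 24, with Bézout identity 5·408 − 7·288 = 24. Containment (⊇): the Bézout identity exhibits 24 as an element of (408, 288), giving (24) ⊆ (408, 288). Containment (⊆): since 24 | 408 and 24 | 288 (408 = 24·17, 288 = 24·12), every Z-linear combination of 408 and 288 is divisible by 24, so (408, 288) ⊆ (24). Therefore (408, 288) = (24), d = 24.

Final answer: (408, 288) = (24); d = 24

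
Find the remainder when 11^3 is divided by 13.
5

Use repeated squaring. Binary(3) = 11. Walk through the bits of the exponent 3 left-to-right: at each bit after the leading one, square the running value, then multiply by 11 if the bit is 1 (always reducing mod 13):
  bit 1 = 1 (leading): start with 11.
  bit 2 = 1: square 11^2 = 121 ≡ 4; bit is 1, so multiply 4·11 = 44 ≡ 5 (mod 13).
Final value: 11^3 ≡ 5 (mod 13).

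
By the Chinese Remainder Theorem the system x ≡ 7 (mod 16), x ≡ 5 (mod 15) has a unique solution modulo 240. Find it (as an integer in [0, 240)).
The moduli 16, 15 are pairwise coprime, so by the CRT there is a unique solution mod 16·15 = 240.
Solve by successive substitution. Start with x ≡ 7 (mod 16).
  Combine with x ≡ 5 (mod 15): write x = 7 + 16·t and require 7 + 16·t ≡ 5 (mod 15), i.e. 16·t ≡ 5 − 7 ≡ 13 (mod 15). Since 16^(−1) ≡ 1 (mod 15) (16 ≡ 1 (mod 15)), t ≡ 1·13 ≡ 13 (mod 15). So x ≡ 7 + 16·13 = 215 (mod 240).
Unique solution in [0, 240): x = 215.

Final answer: x ≡ 215 (mod 240); the representative in [0, 240) is 215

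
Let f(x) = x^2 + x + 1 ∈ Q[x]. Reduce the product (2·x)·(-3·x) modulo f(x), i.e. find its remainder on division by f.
a · b ≡ 6·x + 6 (mod f(x))

First multiply in Q[x] without reducing: a · b = -6·x^2. Now divide by f(x) = x^2 + x + 1, eliminating the leading term at each step:
  leading term -6·x^2: subtract (-6)·f(x) = -6·x^2 - 6·x - 6, leaving 6·x + 6
The degree is now < 2, so this is the remainder. Hence a · b ≡ 6·x + 6 in Q[x]/(f).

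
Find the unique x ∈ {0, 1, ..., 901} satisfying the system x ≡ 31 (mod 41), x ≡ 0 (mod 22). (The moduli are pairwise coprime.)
x ≡ 154 (mod 902); the representative in [0, 902) is 154

The moduli 41, 22 are pairwise coprime, so by the CRT there is a unique solution mod 41·22 = 902.
Solve by successive substitution. Start with x ≡ 31 (mod 41).
  Combine with x ≡ 0 (mod 22): write x = 31 + 41·t and require 31 + 41·t ≡ 0 (mod 22), i.e. 41·t ≡ 0 − 31 ≡ 13 (mod 22). Since 41^(−1) ≡ 7 (mod 22) (41 ≡ 19 (mod 22)), t ≡ 7·13 ≡ 3 (mod 22). So x ≡ 31 + 41·3 = 154 (mod 902).
Unique solution in [0, 902): x = 154.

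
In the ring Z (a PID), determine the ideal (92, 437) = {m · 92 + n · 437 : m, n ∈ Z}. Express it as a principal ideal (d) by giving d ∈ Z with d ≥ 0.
In the PID Z, (a, b) is generated by gcd(a, b). Compute gcd(437, 92) with the extended Euclidean algorithm, tracking rows (r, s, t) with s·437 + t·92 = r:
  row A: (437, 1, 0)   [1·437 + 0·92 = 437]
  row B: (92, 0, 1)   [0·437 + 1·92 = 92]
  437 = 4·92 + 69   → row C = row A − 4·row B = (69, 1, −4)   [check: 1·437 − 4·92 = 69]
  92 = 1·69 + 23   → row D = row B − 1·row C = (23, −1, 5)   [check: −1·437 + 5·92 = 23]
  69 = 3·23 + 0   → remainder 0, stop. gcd = 23 (last nonzero row D).
So gcd(92, 437) = 23, with Bézout identity −1·437 + 5·92 = 23. Containment (⊇): the Bézout identity exhibits 23 as an element of (92, 437), giving (23) ⊆ (92, 437). Containment (⊆): since 23 | 92 and 23 | 437 (92 = 23·4, 437 = 23·19), every Z-linear combination of 92 and 437 is divisible by 23, so (92, 437) ⊆ (23). Therefore (92, 437) = (23), d = 23.

Final answer: (92, 437) = (23); d = 23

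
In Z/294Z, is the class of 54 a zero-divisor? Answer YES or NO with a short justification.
YES

gcd(54, 294) = 6 > 1, so 54 is not a unit in Z/294Z. In Z/nZ every nonzero non-unit is a zero-divisor: explicitly, take b = 294/gcd = 49 ≠ 0 (mod 294); then 54·49 = 2646 = 9·294, i.e. 54·49 ≡ 0 (mod 294). So 54 is a zero-divisor.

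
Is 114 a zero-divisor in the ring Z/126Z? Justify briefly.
YES

gcd(114, 126) = 6 > 1, so 114 is not a unit in Z/126Z. In Z/nZ every nonzero non-unit is a zero-divisor: explicitly, take b = 126/gcd = 21 ≠ 0 (mod 126); then 114·21 = 2394 = 19·126, i.e. 114·21 ≡ 0 (mod 126). So 114 is a zero-divisor.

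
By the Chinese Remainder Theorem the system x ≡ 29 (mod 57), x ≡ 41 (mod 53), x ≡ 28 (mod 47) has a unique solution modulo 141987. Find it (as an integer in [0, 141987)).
The moduli 57, 53, 47 are pairwise coprime, so by the CRT there is a unique solution mod 57·53·47 = 141987.
Solve by successive substitution. Start with x ≡ 29 (mod 57).
  Combine with x ≡ 41 (mod 53): write x = 29 + 57·t and require 29 + 57·t ≡ 41 (mod 53), i.e. 57·t ≡ 41 − 29 ≡ 12 (mod 53). Since 57^(−1) ≡ 40 (mod 53) (57 ≡ 4 (mod 53)), t ≡ 40·12 ≡ 3 (mod 53). So x ≡ 29 + 57·3 = 200 (mod 3021).
  Combine with x ≡ 28 (mod 47): write x = 200 + 3021·t and require 200 + 3021·t ≡ 28 (mod 47), i.e. 3021·t ≡ 28 − 200 ≡ 16 (mod 47). Since 3021^(−1) ≡ 29 (mod 47) (3021 ≡ 13 (mod 47)), t ≡ 29·16 ≡ 41 (mod 47). So x ≡ 200 + 3021·41 = 124061 (mod 141987).
Unique solution in [0, 141987): x = 124061.

Final answer: x ≡ 124061 (mod 141987); the representative in [0, 141987) is 124061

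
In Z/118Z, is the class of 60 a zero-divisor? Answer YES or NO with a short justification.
YES

gcd(60, 118) = 2 > 1, so 60 is not a unit in Z/118Z. In Z/nZ every nonzero non-unit is a zero-divisor: explicitly, take b = 118/gcd = 59 ≠ 0 (mod 118); then 60·59 = 3540 = 30·118, i.e. 60·59 ≡ 0 (mod 118). So 60 is a zero-divisor.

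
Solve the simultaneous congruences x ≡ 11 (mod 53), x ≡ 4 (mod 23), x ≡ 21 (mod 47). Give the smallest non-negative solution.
x ≡ 31652 (mod 57293); the representative in [0, 57293) is 31652

The moduli 53, 23, 47 are pairwise coprime, so by the CRT there is a unique solution mod 53·23·47 = 57293.
Solve by successive substitution. Start with x ≡ 11 (mod 53).
  Combine with x ≡ 4 (mod 23): write x = 11 + 53·t and require 11 + 53·t ≡ 4 (mod 23), i.e. 53·t ≡ 4 − 11 ≡ 16 (mod 23). Since 53^(−1) ≡ 10 (mod 23) (53 ≡ 7 (mod 23)), t ≡ 10·16 ≡ 22 (mod 23). So x ≡ 11 + 53·22 = 1177 (mod 1219).
  Combine with x ≡ 21 (mod 47): write x = 1177 + 1219·t and require 1177 + 1219·t ≡ 21 (mod 47), i.e. 1219·t ≡ 21 − 1177 ≡ 19 (mod 47). Since 1219^(−1) ≡ 31 (mod 47) (1219 ≡ 44 (mod 47)), t ≡ 31·19 ≡ 25 (mod 47). So x ≡ 1177 + 1219·25 = 31652 (mod 57293).
Unique solution in [0, 57293): x = 31652.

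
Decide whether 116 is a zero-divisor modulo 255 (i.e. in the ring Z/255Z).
NO

gcd(116, 255) = 1, so 116 is a unit in Z/255Z (it has a multiplicative inverse). A unit cannot be a zero-divisor: if 116·b ≡ 0 then multiplying both sides by 116^(−1) gives b ≡ 0. So 116 is not a zero-divisor.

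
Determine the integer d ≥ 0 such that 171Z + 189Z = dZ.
In the PID Z, (a, b) is generated by gcd(a, b). Compute gcd(189, 171) with the extended Euclidean algorithm, tracking rows (r, s, t) with s·189 + t·171 = r:
  row A: (189, 1, 0)   [1·189 + 0·171 = 189]
  row B: (171, 0, 1)   [0·189 + 1·171 = 171]
  189 = 1·171 + 18   → row C = row A − 1·row B = (18, 1, −1)   [check: 1·189 − 1·171 = 18]
  171 = 9·18 + 9   → row D = row B − 9·row C = (9, −9, 10)   [check: −9·189 + 10·171 = 9]
  18 = 2·9 + 0   → remainder 0, stop. gcd = 9 (last nonzero row D).
So gcd(171, 189) = 9, with Bézout identity −9·189 + 10·171 = 9. Containment (⊇): the Bézout identity exhibits 9 as an element of (171, 189), giving (9) ⊆ (171, 189). Containment (⊆): since 9 | 171 and 9 | 189 (171 = 9·19, 189 = 9·21), every Z-linear combination of 171 and 189 is divisible by 9, so (171, 189) ⊆ (9). Therefore (171, 189) = (9), d = 9.

Final answer: (171, 189) = (9); d = 9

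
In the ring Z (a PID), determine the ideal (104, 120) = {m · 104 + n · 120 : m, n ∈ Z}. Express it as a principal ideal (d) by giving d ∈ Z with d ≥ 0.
(104, 120) = (8); d = 8

In the PID Z, (a, b) is generated by gcd(a, b). Compute gcd(120, 104) with the extended Euclidean algorithm, tracking rows (r, s, t) with s·120 + t·104 = r:
  row A: (120, 1, 0)   [1·120 + 0·104 = 120]
  row B: (104, 0, 1)   [0·120 + 1·104 = 104]
  120 = 1·104 + 16   → row C = row A − 1·row B = (16, 1, −1)   [check: 1·120 − 1·104 = 16]
  104 = 6·16 + 8   → row D = row B − 6·row C = (8, −6, 7)   [check: −6·120 + 7·104 = 8]
  16 = 2·8 + 0   → remainder 0, stop. gcd = 8 (last nonzero row D).
So gcd(104, 120) = 8, with Bézout identity −6·120 + 7·104 = 8. Containment (⊇): the Bézout identity exhibits 8 as an element of (104, 120), giving (8) ⊆ (104, 120). Containment (⊆): since 8 | 104 and 8 | 120 (104 = 8·13, 120 = 8·15), every Z-linear combination of 104 and 120 is divisible by 8, so (104, 120) ⊆ (8). Therefore (104, 120) = (8), d = 8.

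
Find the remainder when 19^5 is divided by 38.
Use repeated squaring. Binary(5) = 101. Walk through the bits of the exponent 5 left-to-right: at each bit after the leading one, square the running value, then multiply by 19 if the bit is 1 (always reducing mod 38):
  bit 1 = 1 (leading): start with 19.
  bit 2 = 0: square 19^2 = 361 ≡ 19 (mod 38).
  bit 3 = 1: square 19^2 = 361 ≡ 19; bit is 1, so multiply 19·19 = 361 ≡ 19 (mod 38).
Final value: 19^5 ≡ 19 (mod 38).

Final answer: 19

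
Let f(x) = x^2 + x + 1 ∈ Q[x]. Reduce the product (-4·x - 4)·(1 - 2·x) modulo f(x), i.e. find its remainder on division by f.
First multiply in Q[x] without reducing: a · b = 8·x^2 + 4·x - 4. Now divide by f(x) = x^2 + x + 1, eliminating the leading term at each step:
  leading term 8·x^2: subtract (8)·f(x) = 8·x^2 + 8·x + 8, leaving -4·x - 12
The degree is now < 2, so this is the remainder. Hence a · b ≡ -4·x - 12 in Q[x]/(f).

Final answer: a · b ≡ -4·x - 12 (mod f(x))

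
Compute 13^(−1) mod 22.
13^(−1) ≡ 17 (mod 22)

Apply the extended Euclidean algorithm to (22, 13), tracking rows (r, s, t) with s·22 + t·13 = r. Each division r_prev = q·r_cur + r_new produces the new row as (previous row) − q·(current row):
  row A: (22, 1, 0)   [1·22 + 0·13 = 22]
  row B: (13, 0, 1)   [0·22 + 1·13 = 13]
  22 = 1·13 + 9   → row C = row A − 1·row B = (9, 1, −1)   [check: 1·22 − 1·13 = 9]
  13 = 1·9 + 4   → row D = row B − 1·row C = (4, −1, 2)   [check: −1·22 + 2·13 = 4]
  9 = 2·4 + 1   → row E = row C − 2·row D = (1, 3, −5)   [check: 3·22 − 5·13 = 1]
  4 = 4·1 + 0   → remainder 0, stop. gcd = 1 (last nonzero row E).
The gcd is 1, so 13 is invertible mod 22. The last nonzero row gives 3·22 − 5·13 = 1, so t = −5. So 13^(−1) ≡ −5 ≡ 17 (mod 22). Verify: 13 · 17 = 221 ≡ 1 (mod 22). ✓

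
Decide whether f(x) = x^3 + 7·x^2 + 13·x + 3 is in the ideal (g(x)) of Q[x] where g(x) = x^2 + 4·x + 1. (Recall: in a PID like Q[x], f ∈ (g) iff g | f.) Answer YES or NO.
YES

In Q[x] the ideal (g) consists of all multiples of g, so f ∈ (g) iff g | f, i.e. iff the remainder of f on division by g is 0. Divide f by g (g is monic, so eliminate the leading term of the running remainder at each step):
  leading term x^3: subtract (x)·g(x) = x^3 + 4·x^2 + x, leaving 3·x^2 + 12·x + 3
  leading term 3·x^2: subtract (3)·g(x) = 3·x^2 + 12·x + 3, leaving 0
The remainder is 0, so f(x) = g(x) · h(x) with h(x) = x + 3. Hence g | f, i.e. f ∈ (g).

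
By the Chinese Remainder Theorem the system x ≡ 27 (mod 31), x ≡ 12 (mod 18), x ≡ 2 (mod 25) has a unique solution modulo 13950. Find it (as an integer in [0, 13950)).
x ≡ 2352 (mod 13950); the representative in [0, 13950) is 2352

The moduli 31, 18, 25 are pairwise coprime, so by the CRT there is a unique solution mod 31·18·25 = 13950.
Solve by successive substitution. Start with x ≡ 27 (mod 31).
  Combine with x ≡ 12 (mod 18): write x = 27 + 31·t and require 27 + 31·t ≡ 12 (mod 18), i.e. 31·t ≡ 12 − 27 ≡ 3 (mod 18). Since 31^(−1) ≡ 7 (mod 18) (31 ≡ 13 (mod 18)), t ≡ 7·3 ≡ 3 (mod 18). So x ≡ 27 + 31·3 = 120 (mod 558).
  Combine with x ≡ 2 (mod 25): write x = 120 + 558·t and require 120 + 558·t ≡ 2 (mod 25), i.e. 558·t ≡ 2 − 120 ≡ 7 (mod 25). Since 558^(−1) ≡ 22 (mod 25) (558 ≡ 8 (mod 25)), t ≡ 22·7 ≡ 4 (mod 25). So x ≡ 120 + 558·4 = 2352 (mod 13950).
Unique solution in [0, 13950): x = 2352.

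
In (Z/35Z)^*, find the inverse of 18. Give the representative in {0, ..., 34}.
Apply the extended Euclidean algorithm to (35, 18), tracking rows (r, s, t) with s·35 + t·18 = r. Each division r_prev = q·r_cur + r_new produces the new row as (previous row) − q·(current row):
  row A: (35, 1, 0)   [1·35 + 0·18 = 35]
  row B: (18, 0, 1)   [0·35 + 1·18 = 18]
  35 = 1·18 + 17   → row C = row A − 1·row B = (17, 1, −1)   [check: 1·35 − 1·18 = 17]
  18 = 1·17 + 1   → row D = row B − 1·row C = (1, −1, 2)   [check: −1·35 + 2·18 = 1]
  17 = 17·1 + 0   → remainder 0, stop. gcd = 1 (last nonzero row D).
The gcd is 1, so 18 is invertible mod 35. The last nonzero row gives −1·35 + 2·18 = 1, so t = 2. So 18^(−1) ≡ 2 (mod 35). Verify: 18 · 2 = 36 ≡ 1 (mod 35). ✓

Final answer: 18^(−1) ≡ 2 (mod 35)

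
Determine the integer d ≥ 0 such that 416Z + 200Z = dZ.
In the PID Z, (a, b) is generated by gcd(a, b). Compute gcd(416, 200) with the extended Euclidean algorithm, tracking rows (r, s, t) with s·416 + t·200 = r:
  row A: (416, 1, 0)   [1·416 + 0·200 = 416]
  row B: (200, 0, 1)   [0·416 + 1·200 = 200]
  416 = 2·200 + 16   → row C = row A − 2·row B = (16, 1, −2)   [check: 1·416 − 2·200 = 16]
  200 = 12·16 + 8   → row D = row B − 12·row C = (8, −12, 25)   [check: −12·416 + 25·200 = 8]
  16 = 2·8 + 0   → remainder 0, stop. gcd = 8 (last nonzero row D).
So gcd(416, 200) = 8, with Bézout identity −12·416 + 25·200 = 8. Containment (⊇): the Bézout identity exhibits 8 as an element of (416, 200), giving (8) ⊆ (416, 200). Containment (⊆): since 8 | 416 and 8 | 200 (416 = 8·52, 200 = 8·25), every Z-linear combination of 416 and 200 is divisible by 8, so (416, 200) ⊆ (8). Therefore (416, 200) = (8), d = 8.

Final answer: (416, 200) = (8); d = 8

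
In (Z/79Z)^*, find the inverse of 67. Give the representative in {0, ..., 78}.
Apply the extended Euclidean algorithm to (79, 67), tracking rows (r, s, t) with s·79 + t·67 = r. Each division r_prev = q·r_cur + r_new produces the new row as (previous row) − q·(current row):
  row A: (79, 1, 0)   [1·79 + 0·67 = 79]
  row B: (67, 0, 1)   [0·79 + 1·67 = 67]
  79 = 1·67 + 12   → row C = row A − 1·row B = (12, 1, −1)   [check: 1·79 − 1·67 = 12]
  67 = 5·12 + 7   → row D = row B − 5·row C = (7, −5, 6)   [check: −5·79 + 6·67 = 7]
  12 = 1·7 + 5   → row E = row C − 1·row D = (5, 6, −7)   [check: 6·79 − 7·67 = 5]
  7 = 1·5 + 2   → row F = row D − 1·row E = (2, −11, 13)   [check: −11·79 + 13·67 = 2]
  5 = 2·2 + 1   → row G = row E − 2·row F = (1, 28, −33)   [check: 28·79 − 33·67 = 1]
  2 = 2·1 + 0   → remainder 0, stop. gcd = 1 (last nonzero row G).
The gcd is 1, so 67 is invertible mod 79. The last nonzero row gives 28·79 − 33·67 = 1, so t = −33. So 67^(−1) ≡ −33 ≡ 46 (mod 79). Verify: 67 · 46 = 3082 ≡ 1 (mod 79). ✓

Final answer: 67^(−1) ≡ 46 (mod 79)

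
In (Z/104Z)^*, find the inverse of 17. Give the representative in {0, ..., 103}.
Apply the extended Euclidean algorithm to (104, 17), tracking rows (r, s, t) with s·104 + t·17 = r. Each division r_prev = q·r_cur + r_new produces the new row as (previous row) − q·(current row):
  row A: (104, 1, 0)   [1·104 + 0·17 = 104]
  row B: (17, 0, 1)   [0·104 + 1·17 = 17]
  104 = 6·17 + 2   → row C = row A − 6·row B = (2, 1, −6)   [check: 1·104 − 6·17 = 2]
  17 = 8·2 + 1   → row D = row B − 8·row C = (1, −8, 49)   [check: −8·104 + 49·17 = 1]
  2 = 2·1 + 0   → remainder 0, stop. gcd = 1 (last nonzero row D).
The gcd is 1, so 17 is invertible mod 104. The last nonzero row gives −8·104 + 49·17 = 1, so t = 49. So 17^(−1) ≡ 49 (mod 104). Verify: 17 · 49 = 833 ≡ 1 (mod 104). ✓

Final answer: 17^(−1) ≡ 49 (mod 104)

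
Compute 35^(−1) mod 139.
35^(−1) ≡ 4 (mod 139)

Apply the extended Euclidean algorithm to (139, 35), tracking rows (r, s, t) with s·139 + t·35 = r. Each division r_prev = q·r_cur + r_new produces the new row as (previous row) − q·(current row):
  row A: (139, 1, 0)   [1·139 + 0·35 = 139]
  row B: (35, 0, 1)   [0·139 + 1·35 = 35]
  139 = 3·35 + 34   → row C = row A − 3·row B = (34, 1, −3)   [check: 1·139 − 3·35 = 34]
  35 = 1·34 + 1   → row D = row B − 1·row C = (1, −1, 4)   [check: −1·139 + 4·35 = 1]
  34 = 34·1 + 0   → remainder 0, stop. gcd = 1 (last nonzero row D).
The gcd is 1, so 35 is invertible mod 139. The last nonzero row gives −1·139 + 4·35 = 1, so t = 4. So 35^(−1) ≡ 4 (mod 139). Verify: 35 · 4 = 140 ≡ 1 (mod 139). ✓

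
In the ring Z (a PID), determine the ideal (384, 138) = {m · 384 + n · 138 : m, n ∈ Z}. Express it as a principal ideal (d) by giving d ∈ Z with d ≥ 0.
(384, 138) = (6); d = 6

In the PID Z, (a, b) is generated by gcd(a, b). Compute gcd(384, 138) with the extended Euclidean algorithm, tracking rows (r, s, t) with s·384 + t·138 = r:
  row A: (384, 1, 0)   [1·384 + 0·138 = 384]
  row B: (138, 0, 1)   [0·384 + 1·138 = 138]
  384 = 2·138 + 108   → row C = row A − 2·row B = (108, 1, −2)   [check: 1·384 − 2·138 = 108]
  138 = 1·108 + 30   → row D = row B − 1·row C = (30, −1, 3)   [check: −1·384 + 3·138 = 30]
  108 = 3·30 + 18   → row E = row C − 3·row D = (18, 4, −11)   [check: 4·384 − 11·138 = 18]
  30 = 1·18 + 12   → row F = row D − 1·row E = (12, −5, 14)   [check: −5·384 + 14·138 = 12]
  18 = 1·12 + 6   → row G = row E − 1·row F = (6, 9, −25)   [check: 9·384 − 25·138 = 6]
  12 = 2·6 + 0   → remainder 0, stop. gcd = 6 (last nonzero row G).
So gcd(384, 138) = 6, with Bézout identity 9·384 − 25·138 = 6. Containment (⊇): the Bézout identity exhibits 6 as an element of (384, 138), giving (6) ⊆ (384, 138). Containment (⊆): since 6 | 384 and 6 | 138 (384 = 6·64, 138 = 6·23), every Z-linear combination of 384 and 138 is divisible by 6, so (384, 138) ⊆ (6). Therefore (384, 138) = (6), d = 6.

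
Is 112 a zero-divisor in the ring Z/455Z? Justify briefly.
YES

gcd(112, 455) = 7 > 1, so 112 is not a unit in Z/455Z. In Z/nZ every nonzero non-unit is a zero-divisor: explicitly, take b = 455/gcd = 65 ≠ 0 (mod 455); then 112·65 = 7280 = 16·455, i.e. 112·65 ≡ 0 (mod 455). So 112 is a zero-divisor.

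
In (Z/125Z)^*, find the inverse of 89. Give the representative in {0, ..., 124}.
89^(−1) ≡ 59 (mod 125)

Apply the extended Euclidean algorithm to (125, 89), tracking rows (r, s, t) with s·125 + t·89 = r. Each division r_prev = q·r_cur + r_new produces the new row as (previous row) − q·(current row):
  row A: (125, 1, 0)   [1·125 + 0·89 = 125]
  row B: (89, 0, 1)   [0·125 + 1·89 = 89]
  125 = 1·89 + 36   → row C = row A − 1·row B = (36, 1, −1)   [check: 1·125 − 1·89 = 36]
  89 = 2·36 + 17   → row D = row B − 2·row C = (17, −2, 3)   [check: −2·125 + 3·89 = 17]
  36 = 2·17 + 2   → row E = row C − 2·row D = (2, 5, −7)   [check: 5·125 − 7·89 = 2]
  17 = 8·2 + 1   → row F = row D − 8·row E = (1, −42, 59)   [check: −42·125 + 59·89 = 1]
  2 = 2·1 + 0   → remainder 0, stop. gcd = 1 (last nonzero row F).
The gcd is 1, so 89 is invertible mod 125. The last nonzero row gives −42·125 + 59·89 = 1, so t = 59. So 89^(−1) ≡ 59 (mod 125). Verify: 89 · 59 = 5251 ≡ 1 (mod 125). ✓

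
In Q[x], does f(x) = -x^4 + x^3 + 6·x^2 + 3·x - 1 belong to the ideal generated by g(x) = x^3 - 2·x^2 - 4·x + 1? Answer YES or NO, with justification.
YES

In Q[x] the ideal (g) consists of all multiples of g, so f ∈ (g) iff g | f, i.e. iff the remainder of f on division by g is 0. Divide f by g (g is monic, so eliminate the leading term of the running remainder at each step):
  leading term -x^4: subtract (-x)·g(x) = -x^4 + 2·x^3 + 4·x^2 - x, leaving -x^3 + 2·x^2 + 4·x - 1
  leading term -x^3: subtract (-1)·g(x) = -x^3 + 2·x^2 + 4·x - 1, leaving 0
The remainder is 0, so f(x) = g(x) · h(x) with h(x) = -x - 1. Hence g | f, i.e. f ∈ (g).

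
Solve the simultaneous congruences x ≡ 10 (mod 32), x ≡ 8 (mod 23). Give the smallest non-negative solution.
x ≡ 330 (mod 736); the representative in [0, 736) is 330

The moduli 32, 23 are pairwise coprime, so by the CRT there is a unique solution mod 32·23 = 736.
Solve by successive substitution. Start with x ≡ 10 (mod 32).
  Combine with x ≡ 8 (mod 23): write x = 10 + 32·t and require 10 + 32·t ≡ 8 (mod 23), i.e. 32·t ≡ 8 − 10 ≡ 21 (mod 23). Since 32^(−1) ≡ 18 (mod 23) (32 ≡ 9 (mod 23)), t ≡ 18·21 ≡ 10 (mod 23). So x ≡ 10 + 32·10 = 330 (mod 736).
Unique solution in [0, 736): x = 330.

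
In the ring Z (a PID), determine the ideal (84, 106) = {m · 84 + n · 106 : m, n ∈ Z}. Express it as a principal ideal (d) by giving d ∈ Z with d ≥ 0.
(84, 106) = (2); d = 2

In the PID Z, (a, b) is generated by gcd(a, b). Compute gcd(106, 84) with the extended Euclidean algorithm, tracking rows (r, s, t) with s·106 + t·84 = r:
  row A: (106, 1, 0)   [1·106 + 0·84 = 106]
  row B: (84, 0, 1)   [0·106 + 1·84 = 84]
  106 = 1·84 + 22   → row C = row A − 1·row B = (22, 1, −1)   [check: 1·106 − 1·84 = 22]
  84 = 3·22 + 18   → row D = row B − 3·row C = (18, −3, 4)   [check: −3·106 + 4·84 = 18]
  22 = 1·18 + 4   → row E = row C − 1·row D = (4, 4, −5)   [check: 4·106 − 5·84 = 4]
  18 = 4·4 + 2   → row F = row D − 4·row E = (2, −19, 24)   [check: −19·106 + 24·84 = 2]
  4 = 2·2 + 0   → remainder 0, stop. gcd = 2 (last nonzero row F).
So gcd(84, 106) = 2, with Bézout identity −19·106 + 24·84 = 2. Containment (⊇): the Bézout identity exhibits 2 as an element of (84, 106), giving (2) ⊆ (84, 106). Containment (⊆): since 2 | 84 and 2 | 106 (84 = 2·42, 106 = 2·53), every Z-linear combination of 84 and 106 is divisible by 2, so (84, 106) ⊆ (2). Therefore (84, 106) = (2), d = 2.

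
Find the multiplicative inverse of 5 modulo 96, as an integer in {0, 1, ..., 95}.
Apply the extended Euclidean algorithm to (96, 5), tracking rows (r, s, t) with s·96 + t·5 = r. Each division r_prev = q·r_cur + r_new produces the new row as (previous row) − q·(current row):
  row A: (96, 1, 0)   [1·96 + 0·5 = 96]
  row B: (5, 0, 1)   [0·96 + 1·5 = 5]
  96 = 19·5 + 1   → row C = row A − 19·row B = (1, 1, −19)   [check: 1·96 − 19·5 = 1]
  5 = 5·1 + 0   → remainder 0, stop. gcd = 1 (last nonzero row C).
The gcd is 1, so 5 is invertible mod 96. The last nonzero row gives 1·96 − 19·5 = 1, so t = −19. So 5^(−1) ≡ −19 ≡ 77 (mod 96). Verify: 5 · 77 = 385 ≡ 1 (mod 96). ✓

Final answer: 5^(−1) ≡ 77 (mod 96)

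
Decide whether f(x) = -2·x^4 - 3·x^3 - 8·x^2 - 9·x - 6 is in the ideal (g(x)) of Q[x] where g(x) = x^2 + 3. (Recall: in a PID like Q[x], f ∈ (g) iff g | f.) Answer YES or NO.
YES

In Q[x] the ideal (g) consists of all multiples of g, so f ∈ (g) iff g | f, i.e. iff the remainder of f on division by g is 0. Divide f by g (g is monic, so eliminate the leading term of the running remainder at each step):
  leading term -2·x^4: subtract (-2·x^2)·g(x) = -2·x^4 - 6·x^2, leaving -3·x^3 - 2·x^2 - 9·x - 6
  leading term -3·x^3: subtract (-3·x)·g(x) = -3·x^3 - 9·x, leaving -2·x^2 - 6
  leading term -2·x^2: subtract (-2)·g(x) = -2·x^2 - 6, leaving 0
The remainder is 0, so f(x) = g(x) · h(x) with h(x) = -2·x^2 - 3·x - 2. Hence g | f, i.e. f ∈ (g).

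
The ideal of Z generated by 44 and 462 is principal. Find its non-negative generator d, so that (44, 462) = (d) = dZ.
(44, 462) = (22); d = 22

In the PID Z, (a, b) is generated by gcd(a, b). Compute gcd(462, 44) with the extended Euclidean algorithm, tracking rows (r, s, t) with s·462 + t·44 = r:
  row A: (462, 1, 0)   [1·462 + 0·44 = 462]
  row B: (44, 0, 1)   [0·462 + 1·44 = 44]
  462 = 10·44 + 22   → row C = row A − 10·row B = (22, 1, −10)   [check: 1·462 − 10·44 = 22]
  44 = 2·22 + 0   → remainder 0, stop. gcd = 22 (last nonzero row C).
So gcd(44, 462) = 22, with Bézout identity 1·462 − 10·44 = 22. Containment (⊇): the Bézout identity exhibits 22 as an element of (44, 462), giving (22) ⊆ (44, 462). Containment (⊆): since 22 | 44 and 22 | 462 (44 = 22·2, 462 = 22·21), every Z-linear combination of 44 and 462 is divisible by 22, so (44, 462) ⊆ (22). Therefore (44, 462) = (22), d = 22.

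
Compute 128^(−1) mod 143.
Apply the extended Euclidean algorithm to (143, 128), tracking rows (r, s, t) with s·143 + t·128 = r. Each division r_prev = q·r_cur + r_new produces the new row as (previous row) − q·(current row):
  row A: (143, 1, 0)   [1·143 + 0·128 = 143]
  row B: (128, 0, 1)   [0·143 + 1·128 = 128]
  143 = 1·128 + 15   → row C = row A − 1·row B = (15, 1, −1)   [check: 1·143 − 1·128 = 15]
  128 = 8·15 + 8   → row D = row B − 8·row C = (8, −8, 9)   [check: −8·143 + 9·128 = 8]
  15 = 1·8 + 7   → row E = row C − 1·row D = (7, 9, −10)   [check: 9·143 − 10·128 = 7]
  8 = 1·7 + 1   → row F = row D − 1·row E = (1, −17, 19)   [check: −17·143 + 19·128 = 1]
  7 = 7·1 + 0   → remainder 0, stop. gcd = 1 (last nonzero row F).
The gcd is 1, so 128 is invertible mod 143. The last nonzero row gives −17·143 + 19·128 = 1, so t = 19. So 128^(−1) ≡ 19 (mod 143). Verify: 128 · 19 = 2432 ≡ 1 (mod 143). ✓

Final answer: 128^(−1) ≡ 19 (mod 143)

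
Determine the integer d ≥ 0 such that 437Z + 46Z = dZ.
(437, 46) = (23); d = 23

In the PID Z, (a, b) is generated by gcd(a, b). Compute gcd(437, 46) with the extended Euclidean algorithm, tracking rows (r, s, t) with s·437 + t·46 = r:
  row A: (437, 1, 0)   [1·437 + 0·46 = 437]
  row B: (46, 0, 1)   [0·437 + 1·46 = 46]
  437 = 9·46 + 23   → row C = row A − 9·row B = (23, 1, −9)   [check: 1·437 − 9·46 = 23]
  46 = 2·23 + 0   → remainder 0, stop. gcd = 23 (last nonzero row C).
So gcd(437, 46) = 23, with Bézout identity 1·437 − 9·46 = 23. Containment (⊇): the Bézout identity exhibits 23 as an element of (437, 46), giving (23) ⊆ (437, 46). Containment (⊆): since 23 | 437 and 23 | 46 (437 = 23·19, 46 = 23·2), every Z-linear combination of 437 and 46 is divisible by 23, so (437, 46) ⊆ (23). Therefore (437, 46) = (23), d = 23.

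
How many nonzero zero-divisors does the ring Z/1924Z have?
In Z/1924Z each nonzero element is either a unit (gcd with 1924 is 1) or a zero-divisor (gcd > 1). The number of units is φ(1924): factorise 1924 = 2^2 · 13 · 37, so φ(1924) = (2^2 − 2^1) · (13 − 1) · (37 − 1) = 2 · 12 · 36 = 864. The nonzero elements number 1924 − 1 = 1923. Hence the nonzero zero-divisors number 1923 − 864 = 1059.

Final answer: Z/1924Z has 1059 nonzero zero-divisors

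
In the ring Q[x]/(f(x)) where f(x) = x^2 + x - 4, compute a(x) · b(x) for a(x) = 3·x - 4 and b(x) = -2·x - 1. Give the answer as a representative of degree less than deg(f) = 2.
First multiply in Q[x] without reducing: a · b = -6·x^2 + 5·x + 4. Now divide by f(x) = x^2 + x - 4, eliminating the leading term at each step:
  leading term -6·x^2: subtract (-6)·f(x) = -6·x^2 - 6·x + 24, leaving 11·x - 20
The degree is now < 2, so this is the remainder. Hence a · b ≡ 11·x - 20 in Q[x]/(f).

Final answer: a · b ≡ 11·x - 20 (mod f(x))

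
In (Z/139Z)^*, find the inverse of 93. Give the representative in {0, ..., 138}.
Apply the extended Euclidean algorithm to (139, 93), tracking rows (r, s, t) with s·139 + t·93 = r. Each division r_prev = q·r_cur + r_new produces the new row as (previous row) − q·(current row):
  row A: (139, 1, 0)   [1·139 + 0·93 = 139]
  row B: (93, 0, 1)   [0·139 + 1·93 = 93]
  139 = 1·93 + 46   → row C = row A − 1·row B = (46, 1, −1)   [check: 1·139 − 1·93 = 46]
  93 = 2·46 + 1   → row D = row B − 2·row C = (1, −2, 3)   [check: −2·139 + 3·93 = 1]
  46 = 46·1 + 0   → remainder 0, stop. gcd = 1 (last nonzero row D).
The gcd is 1, so 93 is invertible mod 139. The last nonzero row gives −2·139 + 3·93 = 1, so t = 3. So 93^(−1) ≡ 3 (mod 139). Verify: 93 · 3 = 279 ≡ 1 (mod 139). ✓

Final answer: 93^(−1) ≡ 3 (mod 139)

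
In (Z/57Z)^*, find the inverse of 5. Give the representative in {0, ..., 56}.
Apply the extended Euclidean algorithm to (57, 5), tracking rows (r, s, t) with s·57 + t·5 = r. Each division r_prev = q·r_cur + r_new produces the new row as (previous row) − q·(current row):
  row A: (57, 1, 0)   [1·57 + 0·5 = 57]
  row B: (5, 0, 1)   [0·57 + 1·5 = 5]
  57 = 11·5 + 2   → row C = row A − 11·row B = (2, 1, −11)   [check: 1·57 − 11·5 = 2]
  5 = 2·2 + 1   → row D = row B − 2·row C = (1, −2, 23)   [check: −2·57 + 23·5 = 1]
  2 = 2·1 + 0   → remainder 0, stop. gcd = 1 (last nonzero row D).
The gcd is 1, so 5 is invertible mod 57. The last nonzero row gives −2·57 + 23·5 = 1, so t = 23. So 5^(−1) ≡ 23 (mod 57). Verify: 5 · 23 = 115 ≡ 1 (mod 57). ✓

Final answer: 5^(−1) ≡ 23 (mod 57)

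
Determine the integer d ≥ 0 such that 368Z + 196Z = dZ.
In the PID Z, (a, b) is generated by gcd(a, b). Compute gcd(368, 196) with the extended Euclidean algorithm, tracking rows (r, s, t) with s·368 + t·196 = r:
  row A: (368, 1, 0)   [1·368 + 0·196 = 368]
  row B: (196, 0, 1)   [0·368 + 1·196 = 196]
  368 = 1·196 + 172   → row C = row A − 1·row B = (172, 1, −1)   [check: 1·368 − 1·196 = 172]
  196 = 1·172 + 24   → row D = row B − 1·row C = (24, −1, 2)   [check: −1·368 + 2·196 = 24]
  172 = 7·24 + 4   → row E = row C − 7·row D = (4, 8, −15)   [check: 8·368 − 15·196 = 4]
  24 = 6·4 + 0   → remainder 0, stop. gcd = 4 (last nonzero row E).
So gcd(368, 196) = 4, with Bézout identity 8·368 − 15·196 = 4. Containment (⊇): the Bézout identity exhibits 4 as an element of (368, 196), giving (4) ⊆ (368, 196). Containment (⊆): since 4 | 368 and 4 | 196 (368 = 4·92, 196 = 4·49), every Z-linear combination of 368 and 196 is divisible by 4, so (368, 196) ⊆ (4). Therefore (368, 196) = (4), d = 4.

Final answer: (368, 196) = (4); d = 4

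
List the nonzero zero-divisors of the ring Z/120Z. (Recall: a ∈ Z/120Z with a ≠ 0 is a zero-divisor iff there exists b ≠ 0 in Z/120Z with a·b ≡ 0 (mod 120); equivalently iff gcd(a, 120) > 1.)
nonzero zero-divisors of Z/120Z = {2, 3, 4, 5, 6, 8, 9, 10, 12, 14, 15, 16, 18, 20, 21, 22, 24, 25, 26, 27, 28, 30, 32, 33, 34, 35, 36, 38, 39, 40, 42, 44, 45, 46, 48, 50, 51, 52, 54, 55, 56, 57, 58, 60, 62, 63, 64, 65, 66, 68, 69, 70, 72, 74, 75, 76, 78, 80, 81, 82, 84, 85, 86, 87, 88, 90, 92, 93, 94, 95, 96, 98, 99, 100, 102, 104, 105, 106, 108, 110, 111, 112, 114, 115, 116, 117, 118}

An element a ∈ Z/120Z (with a ≠ 0) is a zero-divisor iff gcd(a, 120) > 1 (because a is a unit precisely when gcd(a, n) = 1, and in Z/nZ every nonzero, non-unit element is a zero-divisor). Scan a = 1, ..., 119 and keep those with gcd(a, 120) > 1:
  gcd(2, 120) = 2, gcd(3, 120) = 3, gcd(4, 120) = 4, gcd(5, 120) = 5, gcd(6, 120) = 6, gcd(8, 120) = 8, gcd(9, 120) = 3, gcd(10, 120) = 10, gcd(12, 120) = 12, gcd(14, 120) = 2, gcd(15, 120) = 15, gcd(16, 120) = 8, gcd(18, 120) = 6, gcd(20, 120) = 20, gcd(21, 120) = 3, gcd(22, 120) = 2, gcd(24, 120) = 24, gcd(25, 120) = 5, gcd(26, 120) = 2, gcd(27, 120) = 3, gcd(28, 120) = 4, gcd(30, 120) = 30, gcd(32, 120) = 8, gcd(33, 120) = 3, gcd(34, 120) = 2, gcd(35, 120) = 5, gcd(36, 120) = 12, gcd(38, 120) = 2, gcd(39, 120) = 3, gcd(40, 120) = 40, gcd(42, 120) = 6, gcd(44, 120) = 4, gcd(45, 120) = 15, gcd(46, 120) = 2, gcd(48, 120) = 24, gcd(50, 120) = 10, gcd(51, 120) = 3, gcd(52, 120) = 4, gcd(54, 120) = 6, gcd(55, 120) = 5, gcd(56, 120) = 8, gcd(57, 120) = 3, gcd(58, 120) = 2, gcd(60, 120) = 60, gcd(62, 120) = 2, gcd(63, 120) = 3, gcd(64, 120) = 8, gcd(65, 120) = 5, gcd(66, 120) = 6, gcd(68, 120) = 4, gcd(69, 120) = 3, gcd(70, 120) = 10, gcd(72, 120) = 24, gcd(74, 120) = 2, gcd(75, 120) = 15, gcd(76, 120) = 4, gcd(78, 120) = 6, gcd(80, 120) = 40, gcd(81, 120) = 3, gcd(82, 120) = 2, gcd(84, 120) = 12, gcd(85, 120) = 5, gcd(86, 120) = 2, gcd(87, 120) = 3, gcd(88, 120) = 8, gcd(90, 120) = 30, gcd(92, 120) = 4, gcd(93, 120) = 3, gcd(94, 120) = 2, gcd(95, 120) = 5, gcd(96, 120) = 24, gcd(98, 120) = 2, gcd(99, 120) = 3, gcd(100, 120) = 20, gcd(102, 120) = 6, gcd(104, 120) = 8, gcd(105, 120) = 15, gcd(106, 120) = 2, gcd(108, 120) = 12, gcd(110, 120) = 10, gcd(111, 120) = 3, gcd(112, 120) = 8, gcd(114, 120) = 6, gcd(115, 120) = 5, gcd(116, 120) = 4, gcd(117, 120) = 3, gcd(118, 120) = 2.
All other a ∈ {1, ..., 119} have gcd(a, 120) = 1 and are units. So the nonzero zero-divisors are exactly the 87 values of a appearing in this scan.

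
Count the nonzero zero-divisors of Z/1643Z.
In Z/1643Z each nonzero element is either a unit (gcd with 1643 is 1) or a zero-divisor (gcd > 1). The number of units is φ(1643): factorise 1643 = 31 · 53, so φ(1643) = (31 − 1) · (53 − 1) = 30 · 52 = 1560. The nonzero elements number 1643 − 1 = 1642. Hence the nonzero zero-divisors number 1642 − 1560 = 82.

Final answer: Z/1643Z has 82 nonzero zero-divisors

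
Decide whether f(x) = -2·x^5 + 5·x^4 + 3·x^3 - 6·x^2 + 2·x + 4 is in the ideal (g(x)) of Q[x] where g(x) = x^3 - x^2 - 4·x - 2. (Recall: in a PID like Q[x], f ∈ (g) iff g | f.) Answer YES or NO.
In Q[x] the ideal (g) consists of all multiples of g, so f ∈ (g) iff g | f, i.e. iff the remainder of f on division by g is 0. Divide f by g (g is monic, so eliminate the leading term of the running remainder at each step):
  leading term -2·x^5: subtract (-2·x^2)·g(x) = -2·x^5 + 2·x^4 + 8·x^3 + 4·x^2, leaving 3·x^4 - 5·x^3 - 10·x^2 + 2·x + 4
  leading term 3·x^4: subtract (3·x)·g(x) = 3·x^4 - 3·x^3 - 12·x^2 - 6·x, leaving -2·x^3 + 2·x^2 + 8·x + 4
  leading term -2·x^3: subtract (-2)·g(x) = -2·x^3 + 2·x^2 + 8·x + 4, leaving 0
The remainder is 0, so f(x) = g(x) · h(x) with h(x) = -2·x^2 + 3·x - 2. Hence g | f, i.e. f ∈ (g).

Final answer: YES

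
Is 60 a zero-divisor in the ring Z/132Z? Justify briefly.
YES

gcd(60, 132) = 12 > 1, so 60 is not a unit in Z/132Z. In Z/nZ every nonzero non-unit is a zero-divisor: explicitly, take b = 132/gcd = 11 ≠ 0 (mod 132); then 60·11 = 660 = 5·132, i.e. 60·11 ≡ 0 (mod 132). So 60 is a zero-divisor.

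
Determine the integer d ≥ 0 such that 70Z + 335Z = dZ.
In the PID Z, (a, b) is generated by gcd(a, b). Compute gcd(335, 70) with the extended Euclidean algorithm, tracking rows (r, s, t) with s·335 + t·70 = r:
  row A: (335, 1, 0)   [1·335 + 0·70 = 335]
  row B: (70, 0, 1)   [0·335 + 1·70 = 70]
  335 = 4·70 + 55   → row C = row A − 4·row B = (55, 1, −4)   [check: 1·335 − 4·70 = 55]
  70 = 1·55 + 15   → row D = row B − 1·row C = (15, −1, 5)   [check: −1·335 + 5·70 = 15]
  55 = 3·15 + 10   → row E = row C − 3·row D = (10, 4, −19)   [check: 4·335 − 19·70 = 10]
  15 = 1·10 + 5   → row F = row D − 1·row E = (5, −5, 24)   [check: −5·335 + 24·70 = 5]
  10 = 2·5 + 0   → remainder 0, stop. gcd = 5 (last nonzero row F).
So gcd(70, 335) = 5, with Bézout identity −5·335 + 24·70 = 5. Containment (⊇): the Bézout identity exhibits 5 as an element of (70, 335), giving (5) ⊆ (70, 335). Containment (⊆): since 5 | 70 and 5 | 335 (70 = 5·14, 335 = 5·67), every Z-linear combination of 70 and 335 is divisible by 5, so (70, 335) ⊆ (5). Therefore (70, 335) = (5), d = 5.

Final answer: (70, 335) = (5); d = 5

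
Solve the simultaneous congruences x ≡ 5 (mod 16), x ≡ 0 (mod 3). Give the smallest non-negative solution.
The moduli 16, 3 are pairwise coprime, so by the CRT there is a unique solution mod 16·3 = 48.
Solve by successive substitution. Start with x ≡ 5 (mod 16).
  Combine with x ≡ 0 (mod 3): write x = 5 + 16·t and require 5 + 16·t ≡ 0 (mod 3), i.e. 16·t ≡ 0 − 5 ≡ 1 (mod 3). Since 16^(−1) ≡ 1 (mod 3) (16 ≡ 1 (mod 3)), t ≡ 1·1 ≡ 1 (mod 3). So x ≡ 5 + 16·1 = 21 (mod 48).
Unique solution in [0, 48): x = 21.

Final answer: x ≡ 21 (mod 48); the representative in [0, 48) is 21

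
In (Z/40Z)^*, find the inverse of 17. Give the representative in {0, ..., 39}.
Apply the extended Euclidean algorithm to (40, 17), tracking rows (r, s, t) with s·40 + t·17 = r. Each division r_prev = q·r_cur + r_new produces the new row as (previous row) − q·(current row):
  row A: (40, 1, 0)   [1·40 + 0·17 = 40]
  row B: (17, 0, 1)   [0·40 + 1·17 = 17]
  40 = 2·17 + 6   → row C = row A − 2·row B = (6, 1, −2)   [check: 1·40 − 2·17 = 6]
  17 = 2·6 + 5   → row D = row B − 2·row C = (5, −2, 5)   [check: −2·40 + 5·17 = 5]
  6 = 1·5 + 1   → row E = row C − 1·row D = (1, 3, −7)   [check: 3·40 − 7·17 = 1]
  5 = 5·1 + 0   → remainder 0, stop. gcd = 1 (last nonzero row E).
The gcd is 1, so 17 is invertible mod 40. The last nonzero row gives 3·40 − 7·17 = 1, so t = −7. So 17^(−1) ≡ −7 ≡ 33 (mod 40). Verify: 17 · 33 = 561 ≡ 1 (mod 40). ✓

Final answer: 17^(−1) ≡ 33 (mod 40)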